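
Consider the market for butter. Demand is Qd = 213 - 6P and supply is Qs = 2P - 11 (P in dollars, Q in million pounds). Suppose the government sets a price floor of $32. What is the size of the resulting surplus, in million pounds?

32

In a free market, 213 - 6P = 2P - 11 gives the equilibrium P* = 28, Q* = 45.
Because the floor (32) lies above the market-clearing price, it is binding.
At P = 32: Qd = 213 - 6·32 = 21 and Qs = 2·32 - 11 = 53.
Surplus = Qs - Qd = 53 - 21 = 32.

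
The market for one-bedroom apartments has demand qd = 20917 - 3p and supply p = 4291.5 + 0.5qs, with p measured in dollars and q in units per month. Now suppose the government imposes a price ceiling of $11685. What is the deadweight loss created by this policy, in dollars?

0

Rearranging supply gives qs = 2p - 8583. Setting quantity demanded equal to quantity supplied, 20917 - 3p = 2p - 8583, gives p* = 5900 and q* = 3217.
Since 11685 is above p* = 5900, the ceiling does not bind and the free-market outcome prevails.
Since the control does not bind, no trades are prevented and deadweight loss is zero.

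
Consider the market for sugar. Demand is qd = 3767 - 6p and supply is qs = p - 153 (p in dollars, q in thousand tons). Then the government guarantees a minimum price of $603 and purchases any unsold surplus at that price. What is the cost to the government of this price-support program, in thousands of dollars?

181503

Equilibrium: 3767 - 6p = p - 153, so 3920 = 7p and p* = 560, q* = 407.
The floor of 603 is above the equilibrium price 560, so it binds.
At p = 603: qd = 3767 - 6·603 = 149 and qs = 603 - 153 = 450.
Surplus = qs - qd = 301.
Government expenditure = surplus × support price = 301 × 603 = 181503.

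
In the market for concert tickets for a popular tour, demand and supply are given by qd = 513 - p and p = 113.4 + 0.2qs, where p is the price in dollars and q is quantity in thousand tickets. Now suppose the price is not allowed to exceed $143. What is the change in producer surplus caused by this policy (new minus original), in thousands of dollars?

Rearranging supply gives qs = 5p - 567. In a free market, 513 - p = 5p - 567 gives the equilibrium p* = 180, q* = 333.
Because the ceiling (143) lies below the market-clearing price, it is binding.
At p = 143: qd = 513 - 143 = 370 and qs = 5·143 - 567 = 148.
Producer surplus without the control is ½ · (180 - 113.4) · 333 = 11088.9.
With the ceiling, producers sell 148 units at 143, so PS = ½ · (143 - 113.4) · 148 = 2190.4.
Change in producer surplus = 2190.4 - 11088.9 = -8898.5.

-8898.5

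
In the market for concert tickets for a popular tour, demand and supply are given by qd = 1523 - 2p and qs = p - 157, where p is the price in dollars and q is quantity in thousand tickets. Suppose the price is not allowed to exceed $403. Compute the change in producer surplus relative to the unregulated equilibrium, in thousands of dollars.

Setting quantity demanded equal to quantity supplied, 1523 - 2p = p - 157, gives p* = 560 and q* = 403.
Because the ceiling (403) lies below the market-clearing price, it is binding.
At p = 403: qd = 1523 - 2·403 = 717 and qs = 403 - 157 = 246.
Producer surplus without the control is ½ · (560 - 157) · 403 = 81204.5.
With the ceiling, producers sell 246 units at 403, so PS = ½ · (403 - 157) · 246 = 30258.
Change in producer surplus = 30258 - 81204.5 = -50946.5.

-50946.5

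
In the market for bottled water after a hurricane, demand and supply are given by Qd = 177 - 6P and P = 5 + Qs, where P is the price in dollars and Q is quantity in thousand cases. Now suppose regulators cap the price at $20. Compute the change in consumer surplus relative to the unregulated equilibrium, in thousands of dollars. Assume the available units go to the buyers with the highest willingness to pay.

Rearranging supply gives Qs = P - 5. In a free market, 177 - 6P = P - 5 gives the equilibrium P* = 26, Q* = 21.
Because the ceiling (20) lies below the market-clearing price, it is binding.
At P = 20: Qd = 177 - 6·20 = 57 and Qs = 20 - 5 = 15.
Consumer surplus without the control is ½ · (29.5 - 26) · 21 = 36.75.
With the ceiling, 15 units are sold at 20 (assume they go to the highest-value buyers). The demand price at Q = 15 is 27, so CS = ½ · [(29.5 - 20) + (27 - 20)] · 15 = 123.75.
Change in consumer surplus = 123.75 - 36.75 = 87.

87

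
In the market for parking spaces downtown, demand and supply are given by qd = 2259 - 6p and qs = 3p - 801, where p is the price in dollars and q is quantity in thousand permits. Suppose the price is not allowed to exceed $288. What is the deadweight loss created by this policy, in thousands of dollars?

6084

In a free market, 2259 - 6p = 3p - 801 gives the equilibrium p* = 340, q* = 219.
Because the ceiling (288) lies below the market-clearing price, it is binding.
At p = 288: qd = 2259 - 6·288 = 531 and qs = 3·288 - 801 = 63.
Quantity traded falls to 63. At q = 63 the demand price is (2259 - 63)/6 = 366 and the supply price is (801 + 63)/3 = 288.
Deadweight loss = ½ · (366 - 288) · (219 - 63) = ½ · 78 · 156 = 6084.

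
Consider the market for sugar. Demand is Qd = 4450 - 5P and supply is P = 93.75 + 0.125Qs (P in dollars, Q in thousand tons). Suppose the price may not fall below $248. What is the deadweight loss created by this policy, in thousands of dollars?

0

Rearranging supply gives Qs = 8P - 750. Setting quantity demanded equal to quantity supplied, 4450 - 5P = 8P - 750, gives P* = 400 and Q* = 2450.
Since 248 is below P* = 400, the floor does not bind and the free-market outcome prevails.
Since the control does not bind, no trades are prevented and deadweight loss is zero.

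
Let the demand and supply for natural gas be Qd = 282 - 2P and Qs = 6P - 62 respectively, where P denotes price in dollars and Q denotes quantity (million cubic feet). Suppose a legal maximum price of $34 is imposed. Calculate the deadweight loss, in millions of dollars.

972

Equilibrium: 282 - 2P = 6P - 62, so 344 = 8P and P* = 43, Q* = 196.
Because the ceiling (34) lies below the market-clearing price, it is binding.
At P = 34: Qd = 282 - 2·34 = 214 and Qs = 6·34 - 62 = 142.
Quantity traded falls to 142. At Q = 142 the demand price is (282 - 142)/2 = 70 and the supply price is (62 + 142)/6 = 34.
Deadweight loss = ½ · (70 - 34) · (196 - 142) = ½ · 36 · 54 = 972.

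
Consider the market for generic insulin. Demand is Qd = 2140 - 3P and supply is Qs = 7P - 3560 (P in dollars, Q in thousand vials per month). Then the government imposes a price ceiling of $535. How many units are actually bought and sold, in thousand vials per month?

In a free market, 2140 - 3P = 7P - 3560 gives the equilibrium P* = 570, Q* = 430.
Because the ceiling (535) lies below the market-clearing price, it is binding.
At P = 535: Qd = 2140 - 3·535 = 535 and Qs = 7·535 - 3560 = 185.
The quantity actually transacted is the short side, supply: 185.

185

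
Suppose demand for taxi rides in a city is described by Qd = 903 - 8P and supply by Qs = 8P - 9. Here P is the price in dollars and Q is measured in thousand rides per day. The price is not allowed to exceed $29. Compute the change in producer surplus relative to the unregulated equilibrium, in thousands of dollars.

-9380

Setting quantity demanded equal to quantity supplied, 903 - 8P = 8P - 9, gives P* = 57 and Q* = 447.
Because the ceiling (29) lies below the market-clearing price, it is binding.
At P = 29: Qd = 903 - 8·29 = 671 and Qs = 8·29 - 9 = 223.
Producer surplus without the control is ½ · (57 - 1.125) · 447 = 12488.0625.
With the ceiling, producers sell 223 units at 29, so PS = ½ · (29 - 1.125) · 223 = 3108.0625.
Change in producer surplus = 3108.0625 - 12488.0625 = -9380.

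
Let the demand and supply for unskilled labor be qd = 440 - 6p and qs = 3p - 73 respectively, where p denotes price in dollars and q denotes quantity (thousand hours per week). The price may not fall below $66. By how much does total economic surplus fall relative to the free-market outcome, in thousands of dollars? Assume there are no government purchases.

Equilibrium: 440 - 6p = 3p - 73, so 513 = 9p and p* = 57, q* = 98.
Since 66 > 57, the floor is binding.
At p = 66: qd = 440 - 6·66 = 44 and qs = 3·66 - 73 = 125.
Quantity traded falls to 44. At q = 44 the demand price is (440 - 44)/6 = 66 and the supply price is (73 + 44)/3 = 39.
Deadweight loss = ½ · (66 - 39) · (98 - 44) = ½ · 27 · 54 = 729.

729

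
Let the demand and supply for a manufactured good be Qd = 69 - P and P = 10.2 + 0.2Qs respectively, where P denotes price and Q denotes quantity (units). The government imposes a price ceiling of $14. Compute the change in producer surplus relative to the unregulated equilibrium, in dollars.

-204

Rearranging supply gives Qs = 5P - 51. In a free market, 69 - P = 5P - 51 gives the equilibrium P* = 20, Q* = 49.
The ceiling of 14 is below the equilibrium price 20, so it binds.
At P = 14: Qd = 69 - 14 = 55 and Qs = 5·14 - 51 = 19.
Producer surplus without the control is ½ · (20 - 10.2) · 49 = 240.1.
With the ceiling, producers sell 19 units at 14, so PS = ½ · (14 - 10.2) · 19 = 36.1.
Change in producer surplus = 36.1 - 240.1 = -204.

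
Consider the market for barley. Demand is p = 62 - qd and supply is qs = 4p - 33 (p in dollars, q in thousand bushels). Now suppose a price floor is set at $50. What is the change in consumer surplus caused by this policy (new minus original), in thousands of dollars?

Rearranging demand gives qd = 62 - p. Without the control the market clears where 62 - p = 4p - 33, i.e. p* = 19 and q* = 43.
The floor of 50 is above the equilibrium price 19, so it binds.
At p = 50: qd = 62 - 50 = 12 and qs = 4·50 - 33 = 167.
Consumer surplus without the control is ½ · (62 - 19) · 43 = 924.5.
With the floor, consumers buy 12 units at 50, so CS = ½ · (62 - 50) · 12 = 72.
Change in consumer surplus = 72 - 924.5 = -852.5.

-852.5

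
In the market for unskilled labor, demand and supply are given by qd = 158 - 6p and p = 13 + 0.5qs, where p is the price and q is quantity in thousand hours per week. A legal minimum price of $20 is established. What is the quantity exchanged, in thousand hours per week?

20

Rearranging supply gives qs = 2p - 26. Equilibrium: 158 - 6p = 2p - 26, so 184 = 8p and p* = 23, q* = 20.
Since 20 is below p* = 23, the floor does not bind and the free-market outcome prevails.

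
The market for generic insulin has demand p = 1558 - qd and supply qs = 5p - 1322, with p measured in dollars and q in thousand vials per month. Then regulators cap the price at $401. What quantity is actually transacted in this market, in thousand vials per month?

Rearranging demand gives qd = 1558 - p. Setting quantity demanded equal to quantity supplied, 1558 - p = 5p - 1322, gives p* = 480 and q* = 1078.
Since 401 < 480, the ceiling is binding.
At p = 401: qd = 1558 - 401 = 1157 and qs = 5·401 - 1322 = 683.
The quantity actually transacted is the short side, supply: 683.

683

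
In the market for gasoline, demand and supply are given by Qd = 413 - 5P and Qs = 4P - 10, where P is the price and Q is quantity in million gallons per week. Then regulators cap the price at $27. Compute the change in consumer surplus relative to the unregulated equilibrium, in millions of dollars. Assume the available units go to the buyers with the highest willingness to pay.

1320

Setting quantity demanded equal to quantity supplied, 413 - 5P = 4P - 10, gives P* = 47 and Q* = 178.
Because the ceiling (27) lies below the market-clearing price, it is binding.
At P = 27: Qd = 413 - 5·27 = 278 and Qs = 4·27 - 10 = 98.
Consumer surplus without the control is ½ · (82.6 - 47) · 178 = 3168.4.
With the ceiling, 98 units are sold at 27 (assume they go to the highest-value buyers). The demand price at Q = 98 is 63, so CS = ½ · [(82.6 - 27) + (63 - 27)] · 98 = 4488.4.
Change in consumer surplus = 4488.4 - 3168.4 = 1320.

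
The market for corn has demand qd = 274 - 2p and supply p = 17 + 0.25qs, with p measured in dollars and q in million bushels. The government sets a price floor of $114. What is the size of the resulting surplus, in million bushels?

Rearranging supply gives qs = 4p - 68. Equilibrium: 274 - 2p = 4p - 68, so 342 = 6p and p* = 57, q* = 160.
Since 114 > 57, the floor is binding.
At p = 114: qd = 274 - 2·114 = 46 and qs = 4·114 - 68 = 388.
Surplus = qs - qd = 388 - 46 = 342.

342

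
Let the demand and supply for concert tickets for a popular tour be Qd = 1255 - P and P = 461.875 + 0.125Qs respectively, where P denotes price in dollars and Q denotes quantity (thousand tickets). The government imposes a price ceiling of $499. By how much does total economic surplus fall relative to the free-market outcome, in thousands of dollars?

93636

Rearranging supply gives Qs = 8P - 3695. In a free market, 1255 - P = 8P - 3695 gives the equilibrium P* = 550, Q* = 705.
Since 499 < 550, the ceiling is binding.
At P = 499: Qd = 1255 - 499 = 756 and Qs = 8·499 - 3695 = 297.
Quantity traded falls to 297. At Q = 297 the demand price is 1255 - 297 = 958 and the supply price is (3695 + 297)/8 = 499.
Deadweight loss = ½ · (958 - 499) · (705 - 297) = ½ · 459 · 408 = 93636.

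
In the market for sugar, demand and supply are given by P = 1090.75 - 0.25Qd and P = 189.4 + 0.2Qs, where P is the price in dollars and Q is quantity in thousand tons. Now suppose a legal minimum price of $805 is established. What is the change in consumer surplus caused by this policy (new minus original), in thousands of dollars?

-338195

Rearranging demand gives Qd = 4363 - 4P; rearranging supply gives Qs = 5P - 947. Setting quantity demanded equal to quantity supplied, 4363 - 4P = 5P - 947, gives P* = 590 and Q* = 2003.
Since 805 > 590, the floor is binding.
At P = 805: Qd = 4363 - 4·805 = 1143 and Qs = 5·805 - 947 = 3078.
Consumer surplus without the control is ½ · (1090.75 - 590) · 2003 = 501501.125.
With the floor, consumers buy 1143 units at 805, so CS = ½ · (1090.75 - 805) · 1143 = 163306.125.
Change in consumer surplus = 163306.125 - 501501.125 = -338195.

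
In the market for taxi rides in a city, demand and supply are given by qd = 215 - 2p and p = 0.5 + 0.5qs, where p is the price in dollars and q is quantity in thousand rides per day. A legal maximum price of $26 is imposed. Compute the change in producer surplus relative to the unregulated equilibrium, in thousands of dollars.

Rearranging supply gives qs = 2p - 1. Without the control the market clears where 215 - 2p = 2p - 1, i.e. p* = 54 and q* = 107.
Since 26 < 54, the ceiling is binding.
At p = 26: qd = 215 - 2·26 = 163 and qs = 2·26 - 1 = 51.
Producer surplus without the control is ½ · (54 - 0.5) · 107 = 2862.25.
With the ceiling, producers sell 51 units at 26, so PS = ½ · (26 - 0.5) · 51 = 650.25.
Change in producer surplus = 650.25 - 2862.25 = -2212.

-2212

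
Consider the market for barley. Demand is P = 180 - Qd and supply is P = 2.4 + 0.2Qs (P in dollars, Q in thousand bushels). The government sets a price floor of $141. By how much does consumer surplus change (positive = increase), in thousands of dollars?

Rearranging demand gives Qd = 180 - P; rearranging supply gives Qs = 5P - 12. In a free market, 180 - P = 5P - 12 gives the equilibrium P* = 32, Q* = 148.
The floor of 141 is above the equilibrium price 32, so it binds.
At P = 141: Qd = 180 - 141 = 39 and Qs = 5·141 - 12 = 693.
Consumer surplus without the control is ½ · (180 - 32) · 148 = 10952.
With the floor, consumers buy 39 units at 141, so CS = ½ · (180 - 141) · 39 = 760.5.
Change in consumer surplus = 760.5 - 10952 = -10191.5.

-10191.5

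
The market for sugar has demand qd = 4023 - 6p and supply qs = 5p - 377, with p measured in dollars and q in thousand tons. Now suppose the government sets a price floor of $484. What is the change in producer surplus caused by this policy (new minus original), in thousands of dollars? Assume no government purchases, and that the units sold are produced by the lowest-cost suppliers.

68594.4

Without the control the market clears where 4023 - 6p = 5p - 377, i.e. p* = 400 and q* = 1623.
The floor of 484 is above the equilibrium price 400, so it binds.
At p = 484: qd = 4023 - 6·484 = 1119 and qs = 5·484 - 377 = 2043.
Producer surplus without the control is ½ · (400 - 75.4) · 1623 = 263412.9.
With the floor, 1119 units are sold at 484. The supply price at q = 1119 is 299.2, so PS = ½ · [(484 - 75.4) + (484 - 299.2)] · 1119 = 332007.3.
Change in producer surplus = 332007.3 - 263412.9 = 68594.4.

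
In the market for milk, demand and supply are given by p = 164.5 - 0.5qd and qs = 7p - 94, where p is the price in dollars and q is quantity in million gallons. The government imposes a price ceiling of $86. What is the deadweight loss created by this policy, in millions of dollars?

0

Rearranging demand gives qd = 329 - 2p. Without the control the market clears where 329 - 2p = 7p - 94, i.e. p* = 47 and q* = 235.
The ceiling of 86 is above the equilibrium price 47, so it is not binding; the market clears at p* = 47, q* = 235.
Since the control does not bind, no trades are prevented and deadweight loss is zero.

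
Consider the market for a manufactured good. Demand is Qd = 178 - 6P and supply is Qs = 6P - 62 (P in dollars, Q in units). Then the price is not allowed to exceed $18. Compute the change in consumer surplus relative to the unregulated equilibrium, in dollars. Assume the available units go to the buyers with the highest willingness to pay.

In a free market, 178 - 6P = 6P - 62 gives the equilibrium P* = 20, Q* = 58.
The ceiling of 18 is below the equilibrium price 20, so it binds.
At P = 18: Qd = 178 - 6·18 = 70 and Qs = 6·18 - 62 = 46.
Consumer surplus without the control is ½ · (89/3 - 20) · 58 = 841/3.
With the ceiling, 46 units are sold at 18 (assume they go to the highest-value buyers). The demand price at Q = 46 is 22, so CS = ½ · [(89/3 - 18) + (22 - 18)] · 46 = 1081/3.
Change in consumer surplus = 1081/3 - 841/3 = 80.

80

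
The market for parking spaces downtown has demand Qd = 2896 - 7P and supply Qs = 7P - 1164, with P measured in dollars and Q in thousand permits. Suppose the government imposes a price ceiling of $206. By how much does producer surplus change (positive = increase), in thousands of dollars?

Without the control the market clears where 2896 - 7P = 7P - 1164, i.e. P* = 290 and Q* = 866.
The ceiling of 206 is below the equilibrium price 290, so it binds.
At P = 206: Qd = 2896 - 7·206 = 1454 and Qs = 7·206 - 1164 = 278.
Producer surplus without the control is ½ · (290 - 1164/7) · 866 = 374978/7.
With the ceiling, producers sell 278 units at 206, so PS = ½ · (206 - 1164/7) · 278 = 38642/7.
Change in producer surplus = 38642/7 - 374978/7 = -48048.

-48048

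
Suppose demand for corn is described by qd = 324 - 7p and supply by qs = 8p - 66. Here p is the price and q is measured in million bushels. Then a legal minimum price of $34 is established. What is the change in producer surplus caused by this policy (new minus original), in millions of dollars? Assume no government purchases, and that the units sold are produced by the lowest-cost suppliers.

492

Equilibrium: 324 - 7p = 8p - 66, so 390 = 15p and p* = 26, q* = 142.
The floor of 34 is above the equilibrium price 26, so it binds.
At p = 34: qd = 324 - 7·34 = 86 and qs = 8·34 - 66 = 206.
Producer surplus without the control is ½ · (26 - 8.25) · 142 = 1260.25.
With the floor, 86 units are sold at 34. The supply price at q = 86 is 19, so PS = ½ · [(34 - 8.25) + (34 - 19)] · 86 = 1752.25.
Change in producer surplus = 1752.25 - 1260.25 = 492.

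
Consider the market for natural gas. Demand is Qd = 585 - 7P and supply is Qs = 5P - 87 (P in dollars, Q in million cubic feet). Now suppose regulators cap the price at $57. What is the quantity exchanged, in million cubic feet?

193

Without the control the market clears where 585 - 7P = 5P - 87, i.e. P* = 56 and Q* = 193.
Since 57 is above P* = 56, the ceiling does not bind and the free-market outcome prevails.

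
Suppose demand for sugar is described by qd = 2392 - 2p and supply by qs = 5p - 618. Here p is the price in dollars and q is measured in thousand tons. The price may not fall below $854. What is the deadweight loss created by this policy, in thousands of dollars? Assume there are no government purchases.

In a free market, 2392 - 2p = 5p - 618 gives the equilibrium p* = 430, q* = 1532.
Since 854 > 430, the floor is binding.
At p = 854: qd = 2392 - 2·854 = 684 and qs = 5·854 - 618 = 3652.
Quantity traded falls to 684. At q = 684 the demand price is (2392 - 684)/2 = 854 and the supply price is (618 + 684)/5 = 260.4.
Deadweight loss = ½ · (854 - 260.4) · (1532 - 684) = ½ · 593.6 · 848 = 251686.4.

251686.4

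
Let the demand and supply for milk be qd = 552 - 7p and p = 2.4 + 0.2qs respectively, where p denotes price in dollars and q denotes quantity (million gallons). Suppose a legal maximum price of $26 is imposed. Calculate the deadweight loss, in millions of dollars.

1890

Rearranging supply gives qs = 5p - 12. Equilibrium: 552 - 7p = 5p - 12, so 564 = 12p and p* = 47, q* = 223.
Since 26 < 47, the ceiling is binding.
At p = 26: qd = 552 - 7·26 = 370 and qs = 5·26 - 12 = 118.
Quantity traded falls to 118. At q = 118 the demand price is (552 - 118)/7 = 62 and the supply price is (12 + 118)/5 = 26.
Deadweight loss = ½ · (62 - 26) · (223 - 118) = ½ · 36 · 105 = 1890.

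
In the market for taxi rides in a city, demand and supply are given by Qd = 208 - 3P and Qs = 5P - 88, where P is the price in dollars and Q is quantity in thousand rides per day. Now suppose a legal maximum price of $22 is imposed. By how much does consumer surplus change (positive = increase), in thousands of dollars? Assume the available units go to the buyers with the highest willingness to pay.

Setting quantity demanded equal to quantity supplied, 208 - 3P = 5P - 88, gives P* = 37 and Q* = 97.
Because the ceiling (22) lies below the market-clearing price, it is binding.
At P = 22: Qd = 208 - 3·22 = 142 and Qs = 5·22 - 88 = 22.
Consumer surplus without the control is ½ · (208/3 - 37) · 97 = 9409/6.
With the ceiling, 22 units are sold at 22 (assume they go to the highest-value buyers). The demand price at Q = 22 is 62, so CS = ½ · [(208/3 - 22) + (62 - 22)] · 22 = 2882/3.
Change in consumer surplus = 2882/3 - 9409/6 = -607.5.

-607.5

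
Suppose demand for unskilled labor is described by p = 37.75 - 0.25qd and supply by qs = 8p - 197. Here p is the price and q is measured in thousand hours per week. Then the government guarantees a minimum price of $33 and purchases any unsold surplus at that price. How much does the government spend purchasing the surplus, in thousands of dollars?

1584

Rearranging demand gives qd = 151 - 4p. Setting quantity demanded equal to quantity supplied, 151 - 4p = 8p - 197, gives p* = 29 and q* = 35.
The floor of 33 is above the equilibrium price 29, so it binds.
At p = 33: qd = 151 - 4·33 = 19 and qs = 8·33 - 197 = 67.
Surplus = qs - qd = 48.
Government expenditure = surplus × support price = 48 × 33 = 1584.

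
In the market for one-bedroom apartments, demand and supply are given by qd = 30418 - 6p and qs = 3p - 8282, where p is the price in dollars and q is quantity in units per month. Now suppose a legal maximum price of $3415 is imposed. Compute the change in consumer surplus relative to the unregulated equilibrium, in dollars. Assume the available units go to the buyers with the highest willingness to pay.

1149836.25

Without the control the market clears where 30418 - 6p = 3p - 8282, i.e. p* = 4300 and q* = 4618.
The ceiling of 3415 is below the equilibrium price 4300, so it binds.
At p = 3415: qd = 30418 - 6·3415 = 9928 and qs = 3·3415 - 8282 = 1963.
Consumer surplus without the control is ½ · (15209/3 - 4300) · 4618 = 5331481/3.
With the ceiling, 1963 units are sold at 3415 (assume they go to the highest-value buyers). The demand price at q = 1963 is 4742.5, so CS = ½ · [(15209/3 - 3415) + (4742.5 - 3415)] · 1963 = 35123959/12.
Change in consumer surplus = 35123959/12 - 5331481/3 = 1149836.25.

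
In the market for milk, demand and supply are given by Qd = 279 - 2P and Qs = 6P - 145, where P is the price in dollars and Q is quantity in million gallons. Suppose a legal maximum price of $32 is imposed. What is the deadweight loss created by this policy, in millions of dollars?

5292

Setting quantity demanded equal to quantity supplied, 279 - 2P = 6P - 145, gives P* = 53 and Q* = 173.
The ceiling of 32 is below the equilibrium price 53, so it binds.
At P = 32: Qd = 279 - 2·32 = 215 and Qs = 6·32 - 145 = 47.
Quantity traded falls to 47. At Q = 47 the demand price is (279 - 47)/2 = 116 and the supply price is (145 + 47)/6 = 32.
Deadweight loss = ½ · (116 - 32) · (173 - 47) = ½ · 84 · 126 = 5292.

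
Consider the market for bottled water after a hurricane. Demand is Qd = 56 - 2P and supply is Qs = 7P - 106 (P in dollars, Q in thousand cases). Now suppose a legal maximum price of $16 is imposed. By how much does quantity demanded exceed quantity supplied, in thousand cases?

18

Equilibrium: 56 - 2P = 7P - 106, so 162 = 9P and P* = 18, Q* = 20.
Because the ceiling (16) lies below the market-clearing price, it is binding.
At P = 16: Qd = 56 - 2·16 = 24 and Qs = 7·16 - 106 = 6.
Shortage = Qd - Qs = 24 - 6 = 18.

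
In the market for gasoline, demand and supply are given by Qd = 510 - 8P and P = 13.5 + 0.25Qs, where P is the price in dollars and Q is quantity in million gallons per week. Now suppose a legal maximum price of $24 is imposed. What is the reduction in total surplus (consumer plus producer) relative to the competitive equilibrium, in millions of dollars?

Rearranging supply gives Qs = 4P - 54. Equilibrium: 510 - 8P = 4P - 54, so 564 = 12P and P* = 47, Q* = 134.
Because the ceiling (24) lies below the market-clearing price, it is binding.
At P = 24: Qd = 510 - 8·24 = 318 and Qs = 4·24 - 54 = 42.
Quantity traded falls to 42. At Q = 42 the demand price is (510 - 42)/8 = 58.5 and the supply price is (54 + 42)/4 = 24.
Deadweight loss = ½ · (58.5 - 24) · (134 - 42) = ½ · 34.5 · 92 = 1587.

1587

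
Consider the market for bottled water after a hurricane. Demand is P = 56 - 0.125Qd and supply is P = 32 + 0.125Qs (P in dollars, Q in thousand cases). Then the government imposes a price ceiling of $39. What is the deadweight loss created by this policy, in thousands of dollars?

Rearranging demand gives Qd = 448 - 8P; rearranging supply gives Qs = 8P - 256. Without the control the market clears where 448 - 8P = 8P - 256, i.e. P* = 44 and Q* = 96.
The ceiling of 39 is below the equilibrium price 44, so it binds.
At P = 39: Qd = 448 - 8·39 = 136 and Qs = 8·39 - 256 = 56.
Quantity traded falls to 56. At Q = 56 the demand price is (448 - 56)/8 = 49 and the supply price is (256 + 56)/8 = 39.
Deadweight loss = ½ · (49 - 39) · (96 - 56) = ½ · 10 · 40 = 200.

200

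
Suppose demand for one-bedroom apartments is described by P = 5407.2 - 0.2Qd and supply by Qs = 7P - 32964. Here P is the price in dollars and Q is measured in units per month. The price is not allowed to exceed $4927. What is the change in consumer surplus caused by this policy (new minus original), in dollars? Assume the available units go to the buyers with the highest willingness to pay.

85212.9

Rearranging demand gives Qd = 27036 - 5P. In a free market, 27036 - 5P = 7P - 32964 gives the equilibrium P* = 5000, Q* = 2036.
Since 4927 < 5000, the ceiling is binding.
At P = 4927: Qd = 27036 - 5·4927 = 2401 and Qs = 7·4927 - 32964 = 1525.
Consumer surplus without the control is ½ · (5407.2 - 5000) · 2036 = 414529.6.
With the ceiling, 1525 units are sold at 4927 (assume they go to the highest-value buyers). The demand price at Q = 1525 is 5102.2, so CS = ½ · [(5407.2 - 4927) + (5102.2 - 4927)] · 1525 = 499742.5.
Change in consumer surplus = 499742.5 - 414529.6 = 85212.9.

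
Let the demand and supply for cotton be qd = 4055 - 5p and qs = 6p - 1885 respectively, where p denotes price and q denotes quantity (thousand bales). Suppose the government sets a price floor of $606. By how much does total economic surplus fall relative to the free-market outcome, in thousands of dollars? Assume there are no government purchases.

19965

Without the control the market clears where 4055 - 5p = 6p - 1885, i.e. p* = 540 and q* = 1355.
Because the floor (606) lies above the market-clearing price, it is binding.
At p = 606: qd = 4055 - 5·606 = 1025 and qs = 6·606 - 1885 = 1751.
Quantity traded falls to 1025. At q = 1025 the demand price is (4055 - 1025)/5 = 606 and the supply price is (1885 + 1025)/6 = 485.
Deadweight loss = ½ · (606 - 485) · (1355 - 1025) = ½ · 121 · 330 = 19965.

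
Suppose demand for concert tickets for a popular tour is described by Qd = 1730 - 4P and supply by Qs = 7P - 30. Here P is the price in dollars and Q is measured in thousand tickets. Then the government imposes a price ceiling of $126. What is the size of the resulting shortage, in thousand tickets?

374

In a free market, 1730 - 4P = 7P - 30 gives the equilibrium P* = 160, Q* = 1090.
The ceiling of 126 is below the equilibrium price 160, so it binds.
At P = 126: Qd = 1730 - 4·126 = 1226 and Qs = 7·126 - 30 = 852.
Shortage = Qd - Qs = 1226 - 852 = 374.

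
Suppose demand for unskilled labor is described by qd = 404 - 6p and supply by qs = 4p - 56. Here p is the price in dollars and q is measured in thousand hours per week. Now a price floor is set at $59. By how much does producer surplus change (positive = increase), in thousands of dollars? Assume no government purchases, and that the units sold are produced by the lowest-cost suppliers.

-110.5

Setting quantity demanded equal to quantity supplied, 404 - 6p = 4p - 56, gives p* = 46 and q* = 128.
Because the floor (59) lies above the market-clearing price, it is binding.
At p = 59: qd = 404 - 6·59 = 50 and qs = 4·59 - 56 = 180.
Producer surplus without the control is ½ · (46 - 14) · 128 = 2048.
With the floor, 50 units are sold at 59. The supply price at q = 50 is 26.5, so PS = ½ · [(59 - 14) + (59 - 26.5)] · 50 = 1937.5.
Change in producer surplus = 1937.5 - 2048 = -110.5.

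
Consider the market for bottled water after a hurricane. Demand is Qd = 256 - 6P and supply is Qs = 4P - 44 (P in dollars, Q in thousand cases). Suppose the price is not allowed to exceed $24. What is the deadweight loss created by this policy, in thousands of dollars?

Equilibrium: 256 - 6P = 4P - 44, so 300 = 10P and P* = 30, Q* = 76.
The ceiling of 24 is below the equilibrium price 30, so it binds.
At P = 24: Qd = 256 - 6·24 = 112 and Qs = 4·24 - 44 = 52.
Quantity traded falls to 52. At Q = 52 the demand price is (256 - 52)/6 = 34 and the supply price is (44 + 52)/4 = 24.
Deadweight loss = ½ · (34 - 24) · (76 - 52) = ½ · 10 · 24 = 120.

120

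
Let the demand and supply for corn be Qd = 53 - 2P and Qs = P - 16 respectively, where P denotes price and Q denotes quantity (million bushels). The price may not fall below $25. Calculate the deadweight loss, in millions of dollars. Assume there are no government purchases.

12

Equilibrium: 53 - 2P = P - 16, so 69 = 3P and P* = 23, Q* = 7.
Because the floor (25) lies above the market-clearing price, it is binding.
At P = 25: Qd = 53 - 2·25 = 3 and Qs = 25 - 16 = 9.
Quantity traded falls to 3. At Q = 3 the demand price is (53 - 3)/2 = 25 and the supply price is 16 + 3 = 19.
Deadweight loss = ½ · (25 - 19) · (7 - 3) = ½ · 6 · 4 = 12.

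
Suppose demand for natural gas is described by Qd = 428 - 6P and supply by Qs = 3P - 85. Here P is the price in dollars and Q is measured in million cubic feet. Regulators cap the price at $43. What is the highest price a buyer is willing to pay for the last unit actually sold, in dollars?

Setting quantity demanded equal to quantity supplied, 428 - 6P = 3P - 85, gives P* = 57 and Q* = 86.
Since 43 < 57, the ceiling is binding.
At P = 43: Qd = 428 - 6·43 = 170 and Qs = 3·43 - 85 = 44.
Only 44 units reach the market. On the demand curve, the marginal buyer's willingness to pay at Q = 44 is (428 - 44)/6 = 64.

64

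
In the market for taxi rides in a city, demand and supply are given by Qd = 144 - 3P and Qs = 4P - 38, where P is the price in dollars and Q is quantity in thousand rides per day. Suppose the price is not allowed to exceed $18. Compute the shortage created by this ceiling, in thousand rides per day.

56

Without the control the market clears where 144 - 3P = 4P - 38, i.e. P* = 26 and Q* = 66.
Because the ceiling (18) lies below the market-clearing price, it is binding.
At P = 18: Qd = 144 - 3·18 = 90 and Qs = 4·18 - 38 = 34.
Shortage = Qd - Qs = 90 - 34 = 56.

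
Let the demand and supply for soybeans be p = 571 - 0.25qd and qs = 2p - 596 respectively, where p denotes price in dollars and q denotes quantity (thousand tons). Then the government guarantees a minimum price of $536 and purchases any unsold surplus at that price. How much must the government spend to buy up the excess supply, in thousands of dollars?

180096

Rearranging demand gives qd = 2284 - 4p. Without the control the market clears where 2284 - 4p = 2p - 596, i.e. p* = 480 and q* = 364.
Since 536 > 480, the floor is binding.
At p = 536: qd = 2284 - 4·536 = 140 and qs = 2·536 - 596 = 476.
Surplus = qs - qd = 336.
Government expenditure = surplus × support price = 336 × 536 = 180096.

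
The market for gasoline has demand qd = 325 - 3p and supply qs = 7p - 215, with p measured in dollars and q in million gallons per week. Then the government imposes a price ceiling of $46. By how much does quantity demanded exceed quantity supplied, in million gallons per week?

In a free market, 325 - 3p = 7p - 215 gives the equilibrium p* = 54, q* = 163.
Since 46 < 54, the ceiling is binding.
At p = 46: qd = 325 - 3·46 = 187 and qs = 7·46 - 215 = 107.
Shortage = qd - qs = 187 - 107 = 80.

80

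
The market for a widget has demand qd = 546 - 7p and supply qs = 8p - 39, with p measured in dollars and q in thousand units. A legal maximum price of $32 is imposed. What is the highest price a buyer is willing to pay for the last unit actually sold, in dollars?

In a free market, 546 - 7p = 8p - 39 gives the equilibrium p* = 39, q* = 273.
Because the ceiling (32) lies below the market-clearing price, it is binding.
At p = 32: qd = 546 - 7·32 = 322 and qs = 8·32 - 39 = 217.
Only 217 units reach the market. On the demand curve, the marginal buyer's willingness to pay at q = 217 is (546 - 217)/7 = 47.

47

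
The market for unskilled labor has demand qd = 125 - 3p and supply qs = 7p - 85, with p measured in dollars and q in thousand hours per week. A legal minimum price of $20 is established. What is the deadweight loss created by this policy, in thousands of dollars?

Without the control the market clears where 125 - 3p = 7p - 85, i.e. p* = 21 and q* = 62.
The floor of 20 is below the equilibrium price 21, so it is not binding; the market clears at p* = 21, q* = 62.
Since the control does not bind, no trades are prevented and deadweight loss is zero.

0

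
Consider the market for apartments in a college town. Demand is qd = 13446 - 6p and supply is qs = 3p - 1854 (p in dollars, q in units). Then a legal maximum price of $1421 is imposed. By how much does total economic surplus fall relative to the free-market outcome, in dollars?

Equilibrium: 13446 - 6p = 3p - 1854, so 15300 = 9p and p* = 1700, q* = 3246.
The ceiling of 1421 is below the equilibrium price 1700, so it binds.
At p = 1421: qd = 13446 - 6·1421 = 4920 and qs = 3·1421 - 1854 = 2409.
Quantity traded falls to 2409. At q = 2409 the demand price is (13446 - 2409)/6 = 1839.5 and the supply price is (1854 + 2409)/3 = 1421.
Deadweight loss = ½ · (1839.5 - 1421) · (3246 - 2409) = ½ · 418.5 · 837 = 175142.25.

175142.25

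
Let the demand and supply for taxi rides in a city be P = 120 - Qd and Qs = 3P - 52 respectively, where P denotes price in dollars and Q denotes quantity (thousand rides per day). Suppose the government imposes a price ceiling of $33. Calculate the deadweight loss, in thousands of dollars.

600

Rearranging demand gives Qd = 120 - P. Equilibrium: 120 - P = 3P - 52, so 172 = 4P and P* = 43, Q* = 77.
Since 33 < 43, the ceiling is binding.
At P = 33: Qd = 120 - 33 = 87 and Qs = 3·33 - 52 = 47.
Quantity traded falls to 47. At Q = 47 the demand price is 120 - 47 = 73 and the supply price is (52 + 47)/3 = 33.
Deadweight loss = ½ · (73 - 33) · (77 - 47) = ½ · 40 · 30 = 600.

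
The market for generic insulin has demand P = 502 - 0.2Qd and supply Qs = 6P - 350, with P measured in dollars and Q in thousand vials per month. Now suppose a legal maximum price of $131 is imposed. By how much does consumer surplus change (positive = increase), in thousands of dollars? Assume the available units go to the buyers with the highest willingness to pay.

Rearranging demand gives Qd = 2510 - 5P. Setting quantity demanded equal to quantity supplied, 2510 - 5P = 6P - 350, gives P* = 260 and Q* = 1210.
Because the ceiling (131) lies below the market-clearing price, it is binding.
At P = 131: Qd = 2510 - 5·131 = 1855 and Qs = 6·131 - 350 = 436.
Consumer surplus without the control is ½ · (502 - 260) · 1210 = 146410.
With the ceiling, 436 units are sold at 131 (assume they go to the highest-value buyers). The demand price at Q = 436 is 414.8, so CS = ½ · [(502 - 131) + (414.8 - 131)] · 436 = 142746.4.
Change in consumer surplus = 142746.4 - 146410 = -3663.6.

-3663.6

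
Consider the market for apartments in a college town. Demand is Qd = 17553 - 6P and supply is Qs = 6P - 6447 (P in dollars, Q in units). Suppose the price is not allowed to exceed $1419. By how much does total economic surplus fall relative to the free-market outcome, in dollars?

2025366

Equilibrium: 17553 - 6P = 6P - 6447, so 24000 = 12P and P* = 2000, Q* = 5553.
Since 1419 < 2000, the ceiling is binding.
At P = 1419: Qd = 17553 - 6·1419 = 9039 and Qs = 6·1419 - 6447 = 2067.
Quantity traded falls to 2067. At Q = 2067 the demand price is (17553 - 2067)/6 = 2581 and the supply price is (6447 + 2067)/6 = 1419.
Deadweight loss = ½ · (2581 - 1419) · (5553 - 2067) = ½ · 1162 · 3486 = 2025366.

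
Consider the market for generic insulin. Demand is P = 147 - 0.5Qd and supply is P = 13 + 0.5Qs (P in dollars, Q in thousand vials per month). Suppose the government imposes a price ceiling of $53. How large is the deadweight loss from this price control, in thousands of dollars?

1458

Rearranging demand gives Qd = 294 - 2P; rearranging supply gives Qs = 2P - 26. In a free market, 294 - 2P = 2P - 26 gives the equilibrium P* = 80, Q* = 134.
The ceiling of 53 is below the equilibrium price 80, so it binds.
At P = 53: Qd = 294 - 2·53 = 188 and Qs = 2·53 - 26 = 80.
Quantity traded falls to 80. At Q = 80 the demand price is (294 - 80)/2 = 107 and the supply price is (26 + 80)/2 = 53.
Deadweight loss = ½ · (107 - 53) · (134 - 80) = ½ · 54 · 54 = 1458.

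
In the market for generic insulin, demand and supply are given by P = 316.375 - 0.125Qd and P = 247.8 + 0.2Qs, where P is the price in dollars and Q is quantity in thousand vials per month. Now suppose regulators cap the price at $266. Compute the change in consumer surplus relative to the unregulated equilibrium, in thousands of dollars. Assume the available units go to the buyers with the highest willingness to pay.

1284

Rearranging demand gives Qd = 2531 - 8P; rearranging supply gives Qs = 5P - 1239. Setting quantity demanded equal to quantity supplied, 2531 - 8P = 5P - 1239, gives P* = 290 and Q* = 211.
Since 266 < 290, the ceiling is binding.
At P = 266: Qd = 2531 - 8·266 = 403 and Qs = 5·266 - 1239 = 91.
Consumer surplus without the control is ½ · (316.375 - 290) · 211 = 2782.5625.
With the ceiling, 91 units are sold at 266 (assume they go to the highest-value buyers). The demand price at Q = 91 is 305, so CS = ½ · [(316.375 - 266) + (305 - 266)] · 91 = 4066.5625.
Change in consumer surplus = 4066.5625 - 2782.5625 = 1284.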